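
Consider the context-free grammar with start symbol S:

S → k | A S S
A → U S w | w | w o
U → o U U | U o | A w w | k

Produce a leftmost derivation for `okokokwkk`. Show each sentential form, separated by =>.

S=>ASS=>USwSS=>UoSwSS=>oUUoSwSS=>oUoUoSwSS=>okoUoSwSS=>okokoSwSS=>okokokwSS=>okokokwkS=>okokokwkk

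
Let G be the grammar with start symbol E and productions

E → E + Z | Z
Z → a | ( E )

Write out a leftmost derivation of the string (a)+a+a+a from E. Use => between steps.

E => E+Z   [E → E + Z]
E+Z => E+Z+Z   [E → E + Z]
E+Z+Z => E+Z+Z+Z   [E → E + Z]
E+Z+Z+Z => Z+Z+Z+Z   [E → Z]
Z+Z+Z+Z => (E)+Z+Z+Z   [Z → ( E )]
(E)+Z+Z+Z => (Z)+Z+Z+Z   [E → Z]
(Z)+Z+Z+Z => (a)+Z+Z+Z   [Z → a]
(a)+Z+Z+Z => (a)+a+Z+Z   [Z → a]
(a)+a+Z+Z => (a)+a+a+Z   [Z → a]
(a)+a+a+Z => (a)+a+a+a   [Z → a]

E => E+Z => E+Z+Z => E+Z+Z+Z => Z+Z+Z+Z => (E)+Z+Z+Z => (Z)+Z+Z+Z => (a)+Z+Z+Z => (a)+a+Z+Z => (a)+a+a+Z => (a)+a+a+a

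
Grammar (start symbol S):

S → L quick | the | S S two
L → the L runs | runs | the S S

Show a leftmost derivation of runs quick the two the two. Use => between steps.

S => S S two => S S two S two => L quick S two S two => runs quick S two S two => runs quick the two S two => runs quick the two the two

S => S S two   [S → S S two]
S S two => S S two S two   [S → S S two]
S S two S two => L quick S two S two   [S → L quick]
L quick S two S two => runs quick S two S two   [L → runs]
runs quick S two S two => runs quick the two S two   [S → the]
runs quick the two S two => runs quick the two the two   [S → the]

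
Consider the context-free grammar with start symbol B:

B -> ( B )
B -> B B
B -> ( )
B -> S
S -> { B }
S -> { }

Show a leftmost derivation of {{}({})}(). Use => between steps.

B => BB => SB => {B}B => {BB}B => {SB}B => {{}B}B => {{}(B)}B => {{}(S)}B => {{}({})}B => {{}({})}()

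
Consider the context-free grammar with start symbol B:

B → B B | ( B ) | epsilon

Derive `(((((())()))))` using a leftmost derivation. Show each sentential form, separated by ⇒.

B ⇒ (B)   [B → ( B )]
(B) ⇒ ((B))   [B → ( B )]
((B)) ⇒ ((BB))   [B → B B]
((BB)) ⇒ (((B)B))   [B → ( B )]
(((B)B)) ⇒ ((((B))B))   [B → ( B )]
((((B))B)) ⇒ ((((BB))B))   [B → B B]
((((BB))B)) ⇒ (((((B)B))B))   [B → ( B )]
(((((B)B))B)) ⇒ ((((((B))B))B))   [B → ( B )]
((((((B))B))B)) ⇒ (((((())B))B))   [B → epsilon]
(((((())B))B)) ⇒ (((((())(B)))B))   [B → ( B )]
(((((())(B)))B)) ⇒ (((((())()))B))   [B → epsilon]
(((((())()))B)) ⇒ (((((())()))))   [B → epsilon]

B ⇒ (B) ⇒ ((B)) ⇒ ((BB)) ⇒ (((B)B)) ⇒ ((((B))B)) ⇒ ((((BB))B)) ⇒ (((((B)B))B)) ⇒ ((((((B))B))B)) ⇒ (((((())B))B)) ⇒ (((((())(B)))B)) ⇒ (((((())()))B)) ⇒ (((((())()))))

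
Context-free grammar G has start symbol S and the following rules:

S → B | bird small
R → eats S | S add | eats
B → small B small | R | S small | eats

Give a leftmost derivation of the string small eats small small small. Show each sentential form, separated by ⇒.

S ⇒ B ⇒ S small ⇒ B small ⇒ S small small ⇒ B small small ⇒ small B small small small ⇒ small eats small small small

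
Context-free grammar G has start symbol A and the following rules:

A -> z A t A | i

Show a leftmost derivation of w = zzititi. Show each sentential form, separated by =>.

A=>zAtA=>zzAtAtA=>zzitAtA=>zzititA=>zzititi

A => zAtA   [A -> z A t A]
zAtA => zzAtAtA   [A -> z A t A]
zzAtAtA => zzitAtA   [A -> i]
zzitAtA => zzititA   [A -> i]
zzititA => zzititi   [A -> i]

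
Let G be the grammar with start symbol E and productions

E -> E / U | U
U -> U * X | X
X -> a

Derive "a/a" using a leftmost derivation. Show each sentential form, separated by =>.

E => E/U => U/U => X/U => a/U => a/X => a/a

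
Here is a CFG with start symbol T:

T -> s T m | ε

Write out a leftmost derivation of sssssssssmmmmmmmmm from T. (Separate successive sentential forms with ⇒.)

T⇒sTm⇒ssTmm⇒sssTmmm⇒ssssTmmmm⇒sssssTmmmmm⇒ssssssTmmmmmm⇒sssssssTmmmmmmm⇒ssssssssTmmmmmmmm⇒sssssssssTmmmmmmmmm⇒sssssssssmmmmmmmmm

T ⇒ sTm   [T -> s T m]
sTm ⇒ ssTmm   [T -> s T m]
ssTmm ⇒ sssTmmm   [T -> s T m]
sssTmmm ⇒ ssssTmmmm   [T -> s T m]
ssssTmmmm ⇒ sssssTmmmmm   [T -> s T m]
sssssTmmmmm ⇒ ssssssTmmmmmm   [T -> s T m]
ssssssTmmmmmm ⇒ sssssssTmmmmmmm   [T -> s T m]
sssssssTmmmmmmm ⇒ ssssssssTmmmmmmmm   [T -> s T m]
ssssssssTmmmmmmmm ⇒ sssssssssTmmmmmmmmm   [T -> s T m]
sssssssssTmmmmmmmmm ⇒ sssssssssmmmmmmmmm   [T -> ε]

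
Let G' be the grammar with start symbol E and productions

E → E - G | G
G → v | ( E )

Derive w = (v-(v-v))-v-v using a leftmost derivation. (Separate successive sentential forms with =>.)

E => E-G => E-G-G => G-G-G => (E)-G-G => (E-G)-G-G => (G-G)-G-G => (v-G)-G-G => (v-(E))-G-G => (v-(E-G))-G-G => (v-(G-G))-G-G => (v-(v-G))-G-G => (v-(v-v))-G-G => (v-(v-v))-v-G => (v-(v-v))-v-v

E => E-G   [E → E - G]
E-G => E-G-G   [E → E - G]
E-G-G => G-G-G   [E → G]
G-G-G => (E)-G-G   [G → ( E )]
(E)-G-G => (E-G)-G-G   [E → E - G]
(E-G)-G-G => (G-G)-G-G   [E → G]
(G-G)-G-G => (v-G)-G-G   [G → v]
(v-G)-G-G => (v-(E))-G-G   [G → ( E )]
(v-(E))-G-G => (v-(E-G))-G-G   [E → E - G]
(v-(E-G))-G-G => (v-(G-G))-G-G   [E → G]
(v-(G-G))-G-G => (v-(v-G))-G-G   [G → v]
(v-(v-G))-G-G => (v-(v-v))-G-G   [G → v]
(v-(v-v))-G-G => (v-(v-v))-v-G   [G → v]
(v-(v-v))-v-G => (v-(v-v))-v-v   [G → v]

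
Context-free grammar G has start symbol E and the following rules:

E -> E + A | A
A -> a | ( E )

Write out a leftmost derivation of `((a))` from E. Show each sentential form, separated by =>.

E => A   [E -> A]
A => (E)   [A -> ( E )]
(E) => (A)   [E -> A]
(A) => ((E))   [A -> ( E )]
((E)) => ((A))   [E -> A]
((A)) => ((a))   [A -> a]

E => A => (E) => (A) => ((E)) => ((A)) => ((a))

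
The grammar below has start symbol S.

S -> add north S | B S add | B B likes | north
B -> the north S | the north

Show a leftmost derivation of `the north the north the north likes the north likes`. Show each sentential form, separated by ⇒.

S ⇒ B B likes ⇒ the north S B likes ⇒ the north B B likes B likes ⇒ the north the north B likes B likes ⇒ the north the north the north likes B likes ⇒ the north the north the north likes the north likes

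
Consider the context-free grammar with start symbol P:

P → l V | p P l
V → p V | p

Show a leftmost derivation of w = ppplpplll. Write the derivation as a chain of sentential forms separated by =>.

P => pPl   [P → p P l]
pPl => ppPll   [P → p P l]
ppPll => pppPlll   [P → p P l]
pppPlll => ppplVlll   [P → l V]
ppplVlll => ppplpVlll   [V → p V]
ppplpVlll => ppplpplll   [V → p]

P => pPl => ppPll => pppPlll => ppplVlll => ppplpVlll => ppplpplll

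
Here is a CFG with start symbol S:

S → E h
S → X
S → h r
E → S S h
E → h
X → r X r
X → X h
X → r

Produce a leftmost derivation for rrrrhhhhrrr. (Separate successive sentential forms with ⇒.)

S ⇒ X ⇒ rXr ⇒ rrXrr ⇒ rrrXrrr ⇒ rrrXhrrr ⇒ rrrXhhrrr ⇒ rrrXhhhrrr ⇒ rrrXhhhhrrr ⇒ rrrrhhhhrrr

S ⇒ X   [S → X]
X ⇒ rXr   [X → r X r]
rXr ⇒ rrXrr   [X → r X r]
rrXrr ⇒ rrrXrrr   [X → r X r]
rrrXrrr ⇒ rrrXhrrr   [X → X h]
rrrXhrrr ⇒ rrrXhhrrr   [X → X h]
rrrXhhrrr ⇒ rrrXhhhrrr   [X → X h]
rrrXhhhrrr ⇒ rrrXhhhhrrr   [X → X h]
rrrXhhhhrrr ⇒ rrrrhhhhrrr   [X → r]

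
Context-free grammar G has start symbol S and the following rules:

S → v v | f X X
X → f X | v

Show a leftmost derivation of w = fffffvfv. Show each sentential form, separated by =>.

S => fXX => ffXX => fffXX => ffffXX => fffffXX => fffffvX => fffffvfX => fffffvfv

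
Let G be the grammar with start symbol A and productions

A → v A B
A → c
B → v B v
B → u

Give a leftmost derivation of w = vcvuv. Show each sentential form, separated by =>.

A=>vAB=>vcB=>vcvBv=>vcvuv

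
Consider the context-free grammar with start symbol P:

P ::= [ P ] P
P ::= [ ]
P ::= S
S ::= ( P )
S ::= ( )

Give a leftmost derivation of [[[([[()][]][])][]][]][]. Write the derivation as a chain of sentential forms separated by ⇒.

P ⇒ [P]P   [P ::= [ P ] P]
[P]P ⇒ [[P]P]P   [P ::= [ P ] P]
[[P]P]P ⇒ [[[P]P]P]P   [P ::= [ P ] P]
[[[P]P]P]P ⇒ [[[S]P]P]P   [P ::= S]
[[[S]P]P]P ⇒ [[[(P)]P]P]P   [S ::= ( P )]
[[[(P)]P]P]P ⇒ [[[([P]P)]P]P]P   [P ::= [ P ] P]
[[[([P]P)]P]P]P ⇒ [[[([[P]P]P)]P]P]P   [P ::= [ P ] P]
[[[([[P]P]P)]P]P]P ⇒ [[[([[S]P]P)]P]P]P   [P ::= S]
[[[([[S]P]P)]P]P]P ⇒ [[[([[()]P]P)]P]P]P   [S ::= ( )]
[[[([[()]P]P)]P]P]P ⇒ [[[([[()][]]P)]P]P]P   [P ::= [ ]]
[[[([[()][]]P)]P]P]P ⇒ [[[([[()][]][])]P]P]P   [P ::= [ ]]
[[[([[()][]][])]P]P]P ⇒ [[[([[()][]][])][]]P]P   [P ::= [ ]]
[[[([[()][]][])][]]P]P ⇒ [[[([[()][]][])][]][]]P   [P ::= [ ]]
[[[([[()][]][])][]][]]P ⇒ [[[([[()][]][])][]][]][]   [P ::= [ ]]

P ⇒ [P]P ⇒ [[P]P]P ⇒ [[[P]P]P]P ⇒ [[[S]P]P]P ⇒ [[[(P)]P]P]P ⇒ [[[([P]P)]P]P]P ⇒ [[[([[P]P]P)]P]P]P ⇒ [[[([[S]P]P)]P]P]P ⇒ [[[([[()]P]P)]P]P]P ⇒ [[[([[()][]]P)]P]P]P ⇒ [[[([[()][]][])]P]P]P ⇒ [[[([[()][]][])][]]P]P ⇒ [[[([[()][]][])][]][]]P ⇒ [[[([[()][]][])][]][]][]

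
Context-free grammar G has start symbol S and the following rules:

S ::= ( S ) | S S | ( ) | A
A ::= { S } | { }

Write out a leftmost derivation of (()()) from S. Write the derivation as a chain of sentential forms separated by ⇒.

S ⇒ (S) ⇒ (SS) ⇒ (()S) ⇒ (()())

S ⇒ (S)   [S ::= ( S )]
(S) ⇒ (SS)   [S ::= S S]
(SS) ⇒ (()S)   [S ::= ( )]
(()S) ⇒ (()())   [S ::= ( )]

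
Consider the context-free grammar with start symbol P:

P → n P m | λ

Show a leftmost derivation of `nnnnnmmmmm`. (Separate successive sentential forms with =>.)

P => nPm => nnPmm => nnnPmmm => nnnnPmmmm => nnnnnPmmmmm => nnnnnmmmmm

P => nPm   [P → n P m]
nPm => nnPmm   [P → n P m]
nnPmm => nnnPmmm   [P → n P m]
nnnPmmm => nnnnPmmmm   [P → n P m]
nnnnPmmmm => nnnnnPmmmmm   [P → n P m]
nnnnnPmmmmm => nnnnnmmmmm   [P → λ]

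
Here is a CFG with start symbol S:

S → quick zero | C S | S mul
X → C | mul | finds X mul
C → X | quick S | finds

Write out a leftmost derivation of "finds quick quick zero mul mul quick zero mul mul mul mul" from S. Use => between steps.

S => S mul => C S mul => finds S mul => finds S mul mul => finds S mul mul mul => finds S mul mul mul mul => finds C S mul mul mul mul => finds quick S S mul mul mul mul => finds quick S mul S mul mul mul mul => finds quick S mul mul S mul mul mul mul => finds quick quick zero mul mul S mul mul mul mul => finds quick quick zero mul mul quick zero mul mul mul mul

S => S mul   [S → S mul]
S mul => C S mul   [S → C S]
C S mul => finds S mul   [C → finds]
finds S mul => finds S mul mul   [S → S mul]
finds S mul mul => finds S mul mul mul   [S → S mul]
finds S mul mul mul => finds S mul mul mul mul   [S → S mul]
finds S mul mul mul mul => finds C S mul mul mul mul   [S → C S]
finds C S mul mul mul mul => finds quick S S mul mul mul mul   [C → quick S]
finds quick S S mul mul mul mul => finds quick S mul S mul mul mul mul   [S → S mul]
finds quick S mul S mul mul mul mul => finds quick S mul mul S mul mul mul mul   [S → S mul]
finds quick S mul mul S mul mul mul mul => finds quick quick zero mul mul S mul mul mul mul   [S → quick zero]
finds quick quick zero mul mul S mul mul mul mul => finds quick quick zero mul mul quick zero mul mul mul mul   [S → quick zero]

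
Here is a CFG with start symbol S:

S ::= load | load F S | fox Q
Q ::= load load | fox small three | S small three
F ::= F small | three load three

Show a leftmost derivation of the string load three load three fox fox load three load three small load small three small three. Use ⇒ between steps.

S ⇒ load F S   [S ::= load F S]
load F S ⇒ load three load three S   [F ::= three load three]
load three load three S ⇒ load three load three fox Q   [S ::= fox Q]
load three load three fox Q ⇒ load three load three fox S small three   [Q ::= S small three]
load three load three fox S small three ⇒ load three load three fox fox Q small three   [S ::= fox Q]
load three load three fox fox Q small three ⇒ load three load three fox fox S small three small three   [Q ::= S small three]
load three load three fox fox S small three small three ⇒ load three load three fox fox load F S small three small three   [S ::= load F S]
load three load three fox fox load F S small three small three ⇒ load three load three fox fox load F small S small three small three   [F ::= F small]
load three load three fox fox load F small S small three small three ⇒ load three load three fox fox load three load three small S small three small three   [F ::= three load three]
load three load three fox fox load three load three small S small three small three ⇒ load three load three fox fox load three load three small load small three small three   [S ::= load]

S ⇒ load F S ⇒ load three load three S ⇒ load three load three fox Q ⇒ load three load three fox S small three ⇒ load three load three fox fox Q small three ⇒ load three load three fox fox S small three small three ⇒ load three load three fox fox load F S small three small three ⇒ load three load three fox fox load F small S small three small three ⇒ load three load three fox fox load three load three small S small three small three ⇒ load three load three fox fox load three load three small load small three small three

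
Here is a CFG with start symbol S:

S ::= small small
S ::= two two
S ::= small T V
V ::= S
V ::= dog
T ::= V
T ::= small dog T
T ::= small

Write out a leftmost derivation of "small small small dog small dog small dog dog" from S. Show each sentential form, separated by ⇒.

S ⇒ small T V ⇒ small V V ⇒ small S V ⇒ small small T V V ⇒ small small small dog T V V ⇒ small small small dog small dog T V V ⇒ small small small dog small dog small V V ⇒ small small small dog small dog small dog V ⇒ small small small dog small dog small dog dog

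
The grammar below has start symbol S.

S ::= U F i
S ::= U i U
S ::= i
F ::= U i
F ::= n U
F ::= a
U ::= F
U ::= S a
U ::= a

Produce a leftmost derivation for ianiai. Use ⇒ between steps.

S⇒UFi⇒SaFi⇒iaFi⇒ianUi⇒ianSai⇒ianiai

S ⇒ UFi   [S ::= U F i]
UFi ⇒ SaFi   [U ::= S a]
SaFi ⇒ iaFi   [S ::= i]
iaFi ⇒ ianUi   [F ::= n U]
ianUi ⇒ ianSai   [U ::= S a]
ianSai ⇒ ianiai   [S ::= i]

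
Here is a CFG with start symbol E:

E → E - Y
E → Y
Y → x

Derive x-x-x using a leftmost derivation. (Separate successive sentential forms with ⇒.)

E ⇒ E-Y   [E → E - Y]
E-Y ⇒ E-Y-Y   [E → E - Y]
E-Y-Y ⇒ Y-Y-Y   [E → Y]
Y-Y-Y ⇒ x-Y-Y   [Y → x]
x-Y-Y ⇒ x-x-Y   [Y → x]
x-x-Y ⇒ x-x-x   [Y → x]

E ⇒ E-Y ⇒ E-Y-Y ⇒ Y-Y-Y ⇒ x-Y-Y ⇒ x-x-Y ⇒ x-x-x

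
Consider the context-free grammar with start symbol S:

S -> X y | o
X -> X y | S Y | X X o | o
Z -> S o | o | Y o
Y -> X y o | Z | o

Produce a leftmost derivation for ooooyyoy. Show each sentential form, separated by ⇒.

S ⇒ Xy ⇒ SYy ⇒ XyYy ⇒ XyyYy ⇒ XXoyyYy ⇒ SYXoyyYy ⇒ oYXoyyYy ⇒ ooXoyyYy ⇒ ooooyyYy ⇒ ooooyyoy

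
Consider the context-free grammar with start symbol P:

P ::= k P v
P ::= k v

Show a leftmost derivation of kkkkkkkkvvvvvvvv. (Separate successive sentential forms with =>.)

P => kPv => kkPvv => kkkPvvv => kkkkPvvvv => kkkkkPvvvvv => kkkkkkPvvvvvv => kkkkkkkPvvvvvvv => kkkkkkkkvvvvvvvv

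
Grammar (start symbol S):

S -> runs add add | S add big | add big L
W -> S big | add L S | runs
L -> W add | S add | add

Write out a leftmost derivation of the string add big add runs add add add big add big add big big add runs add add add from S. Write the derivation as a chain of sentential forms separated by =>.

S => add big L => add big W add => add big add L S add => add big add W add S add => add big add S big add S add => add big add S add big big add S add => add big add S add big add big big add S add => add big add S add big add big add big big add S add => add big add runs add add add big add big add big big add S add => add big add runs add add add big add big add big big add runs add add add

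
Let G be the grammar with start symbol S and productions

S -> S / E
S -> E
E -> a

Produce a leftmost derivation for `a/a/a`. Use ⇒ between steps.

S⇒S/E⇒S/E/E⇒E/E/E⇒a/E/E⇒a/a/E⇒a/a/a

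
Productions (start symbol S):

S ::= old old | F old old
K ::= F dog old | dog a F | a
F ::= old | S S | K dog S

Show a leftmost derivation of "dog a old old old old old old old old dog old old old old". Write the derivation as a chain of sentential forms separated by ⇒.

S ⇒ F old old   [S ::= F old old]
F old old ⇒ K dog S old old   [F ::= K dog S]
K dog S old old ⇒ dog a F dog S old old   [K ::= dog a F]
dog a F dog S old old ⇒ dog a S S dog S old old   [F ::= S S]
dog a S S dog S old old ⇒ dog a F old old S dog S old old   [S ::= F old old]
dog a F old old S dog S old old ⇒ dog a S S old old S dog S old old   [F ::= S S]
dog a S S old old S dog S old old ⇒ dog a old old S old old S dog S old old   [S ::= old old]
dog a old old S old old S dog S old old ⇒ dog a old old old old old old S dog S old old   [S ::= old old]
dog a old old old old old old S dog S old old ⇒ dog a old old old old old old old old dog S old old   [S ::= old old]
dog a old old old old old old old old dog S old old ⇒ dog a old old old old old old old old dog old old old old   [S ::= old old]

S ⇒ F old old ⇒ K dog S old old ⇒ dog a F dog S old old ⇒ dog a S S dog S old old ⇒ dog a F old old S dog S old old ⇒ dog a S S old old S dog S old old ⇒ dog a old old S old old S dog S old old ⇒ dog a old old old old old old S dog S old old ⇒ dog a old old old old old old old old dog S old old ⇒ dog a old old old old old old old old dog old old old old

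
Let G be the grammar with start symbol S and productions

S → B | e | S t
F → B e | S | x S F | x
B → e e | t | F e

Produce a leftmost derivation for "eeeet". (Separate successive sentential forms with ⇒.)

S⇒St⇒Bt⇒Fet⇒Beet⇒eeeet

S ⇒ St   [S → S t]
St ⇒ Bt   [S → B]
Bt ⇒ Fet   [B → F e]
Fet ⇒ Beet   [F → B e]
Beet ⇒ eeeet   [B → e e]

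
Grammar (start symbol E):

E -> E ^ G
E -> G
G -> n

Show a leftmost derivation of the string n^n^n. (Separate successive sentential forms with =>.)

E=>E^G=>E^G^G=>G^G^G=>n^G^G=>n^n^G=>n^n^n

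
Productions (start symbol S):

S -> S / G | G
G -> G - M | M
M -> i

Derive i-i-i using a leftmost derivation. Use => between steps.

S => G => G-M => G-M-M => M-M-M => i-M-M => i-i-M => i-i-i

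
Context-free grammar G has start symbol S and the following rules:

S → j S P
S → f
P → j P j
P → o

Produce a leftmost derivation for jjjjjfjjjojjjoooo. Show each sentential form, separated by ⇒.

S⇒jSP⇒jjSPP⇒jjjSPPP⇒jjjjSPPPP⇒jjjjjSPPPPP⇒jjjjjfPPPPP⇒jjjjjfjPjPPPP⇒jjjjjfjjPjjPPPP⇒jjjjjfjjjPjjjPPPP⇒jjjjjfjjjojjjPPPP⇒jjjjjfjjjojjjoPPP⇒jjjjjfjjjojjjooPP⇒jjjjjfjjjojjjoooP⇒jjjjjfjjjojjjoooo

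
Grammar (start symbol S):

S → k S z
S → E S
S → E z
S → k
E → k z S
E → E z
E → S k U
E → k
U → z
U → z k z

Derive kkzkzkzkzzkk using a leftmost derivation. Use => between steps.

S=>ES=>SkUS=>kkUS=>kkzkzS=>kkzkzES=>kkzkzkzSS=>kkzkzkzEzS=>kkzkzkzEzzS=>kkzkzkzkzzS=>kkzkzkzkzzES=>kkzkzkzkzzkS=>kkzkzkzkzzkk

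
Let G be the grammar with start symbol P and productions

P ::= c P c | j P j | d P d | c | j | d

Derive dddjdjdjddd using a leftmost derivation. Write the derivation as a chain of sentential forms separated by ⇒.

P ⇒ dPd   [P ::= d P d]
dPd ⇒ ddPdd   [P ::= d P d]
ddPdd ⇒ dddPddd   [P ::= d P d]
dddPddd ⇒ dddjPjddd   [P ::= j P j]
dddjPjddd ⇒ dddjdPdjddd   [P ::= d P d]
dddjdPdjddd ⇒ dddjdjdjddd   [P ::= j]

P⇒dPd⇒ddPdd⇒dddPddd⇒dddjPjddd⇒dddjdPdjddd⇒dddjdjdjddd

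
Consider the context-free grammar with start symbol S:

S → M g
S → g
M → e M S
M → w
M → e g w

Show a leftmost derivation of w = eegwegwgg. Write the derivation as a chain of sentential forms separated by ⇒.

S ⇒ Mg   [S → M g]
Mg ⇒ eMSg   [M → e M S]
eMSg ⇒ eegwSg   [M → e g w]
eegwSg ⇒ eegwMgg   [S → M g]
eegwMgg ⇒ eegwegwgg   [M → e g w]

S ⇒ Mg ⇒ eMSg ⇒ eegwSg ⇒ eegwMgg ⇒ eegwegwgg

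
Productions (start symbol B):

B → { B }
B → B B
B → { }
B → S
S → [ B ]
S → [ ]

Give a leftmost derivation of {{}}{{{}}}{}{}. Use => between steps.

B => BB => BBB => {B}BB => {{}}BB => {{}}BBB => {{}}{B}BB => {{}}{{B}}BB => {{}}{{{}}}BB => {{}}{{{}}}{}B => {{}}{{{}}}{}{}

B => BB   [B → B B]
BB => BBB   [B → B B]
BBB => {B}BB   [B → { B }]
{B}BB => {{}}BB   [B → { }]
{{}}BB => {{}}BBB   [B → B B]
{{}}BBB => {{}}{B}BB   [B → { B }]
{{}}{B}BB => {{}}{{B}}BB   [B → { B }]
{{}}{{B}}BB => {{}}{{{}}}BB   [B → { }]
{{}}{{{}}}BB => {{}}{{{}}}{}B   [B → { }]
{{}}{{{}}}{}B => {{}}{{{}}}{}{}   [B → { }]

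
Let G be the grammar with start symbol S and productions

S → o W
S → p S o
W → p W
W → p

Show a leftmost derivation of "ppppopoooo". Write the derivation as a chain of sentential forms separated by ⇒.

S ⇒ pSo ⇒ ppSoo ⇒ pppSooo ⇒ ppppSoooo ⇒ ppppoWoooo ⇒ ppppopoooo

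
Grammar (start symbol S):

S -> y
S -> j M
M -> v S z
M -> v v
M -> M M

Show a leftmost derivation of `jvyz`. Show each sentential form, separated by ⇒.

S ⇒ jM ⇒ jvSz ⇒ jvyz

S ⇒ jM   [S -> j M]
jM ⇒ jvSz   [M -> v S z]
jvSz ⇒ jvyz   [S -> y]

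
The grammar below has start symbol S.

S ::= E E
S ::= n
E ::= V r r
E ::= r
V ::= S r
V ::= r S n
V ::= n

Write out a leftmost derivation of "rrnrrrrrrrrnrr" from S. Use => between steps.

S => EE   [S ::= E E]
EE => rE   [E ::= r]
rE => rVrr   [E ::= V r r]
rVrr => rrSnrr   [V ::= r S n]
rrSnrr => rrEEnrr   [S ::= E E]
rrEEnrr => rrVrrEnrr   [E ::= V r r]
rrVrrEnrr => rrSrrrEnrr   [V ::= S r]
rrSrrrEnrr => rrEErrrEnrr   [S ::= E E]
rrEErrrEnrr => rrVrrErrrEnrr   [E ::= V r r]
rrVrrErrrEnrr => rrSrrrErrrEnrr   [V ::= S r]
rrSrrrErrrEnrr => rrnrrrErrrEnrr   [S ::= n]
rrnrrrErrrEnrr => rrnrrrrrrrEnrr   [E ::= r]
rrnrrrrrrrEnrr => rrnrrrrrrrrnrr   [E ::= r]

S => EE => rE => rVrr => rrSnrr => rrEEnrr => rrVrrEnrr => rrSrrrEnrr => rrEErrrEnrr => rrVrrErrrEnrr => rrSrrrErrrEnrr => rrnrrrErrrEnrr => rrnrrrrrrrEnrr => rrnrrrrrrrrnrr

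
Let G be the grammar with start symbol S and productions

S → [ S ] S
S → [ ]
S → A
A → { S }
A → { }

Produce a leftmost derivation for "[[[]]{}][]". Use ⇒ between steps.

S ⇒ [S]S   [S → [ S ] S]
[S]S ⇒ [[S]S]S   [S → [ S ] S]
[[S]S]S ⇒ [[[]]S]S   [S → [ ]]
[[[]]S]S ⇒ [[[]]A]S   [S → A]
[[[]]A]S ⇒ [[[]]{}]S   [A → { }]
[[[]]{}]S ⇒ [[[]]{}][]   [S → [ ]]

S ⇒ [S]S ⇒ [[S]S]S ⇒ [[[]]S]S ⇒ [[[]]A]S ⇒ [[[]]{}]S ⇒ [[[]]{}][]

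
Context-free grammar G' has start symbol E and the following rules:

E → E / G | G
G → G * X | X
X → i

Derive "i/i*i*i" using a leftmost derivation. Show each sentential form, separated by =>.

E=>E/G=>G/G=>X/G=>i/G=>i/G*X=>i/G*X*X=>i/X*X*X=>i/i*X*X=>i/i*i*X=>i/i*i*i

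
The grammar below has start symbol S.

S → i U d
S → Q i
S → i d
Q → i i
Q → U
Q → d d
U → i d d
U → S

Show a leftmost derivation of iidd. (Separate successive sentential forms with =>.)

S => iUd => iSd => iidd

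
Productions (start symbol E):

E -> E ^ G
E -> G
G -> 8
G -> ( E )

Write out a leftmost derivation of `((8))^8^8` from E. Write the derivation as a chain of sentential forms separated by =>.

E => E^G   [E -> E ^ G]
E^G => E^G^G   [E -> E ^ G]
E^G^G => G^G^G   [E -> G]
G^G^G => (E)^G^G   [G -> ( E )]
(E)^G^G => (G)^G^G   [E -> G]
(G)^G^G => ((E))^G^G   [G -> ( E )]
((E))^G^G => ((G))^G^G   [E -> G]
((G))^G^G => ((8))^G^G   [G -> 8]
((8))^G^G => ((8))^8^G   [G -> 8]
((8))^8^G => ((8))^8^8   [G -> 8]

E => E^G => E^G^G => G^G^G => (E)^G^G => (G)^G^G => ((E))^G^G => ((G))^G^G => ((8))^G^G => ((8))^8^G => ((8))^8^8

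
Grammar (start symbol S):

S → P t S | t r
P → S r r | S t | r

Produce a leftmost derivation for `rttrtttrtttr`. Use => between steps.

S=>PtS=>SttS=>PtSttS=>SttSttS=>PtSttSttS=>rtSttSttS=>rttrttSttS=>rttrtttrttS=>rttrtttrtttr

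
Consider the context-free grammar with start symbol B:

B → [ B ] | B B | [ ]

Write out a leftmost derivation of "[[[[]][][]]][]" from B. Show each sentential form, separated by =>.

B => BB => [B]B => [[B]]B => [[BB]]B => [[BBB]]B => [[[B]BB]]B => [[[[]]BB]]B => [[[[]][]B]]B => [[[[]][][]]]B => [[[[]][][]]][]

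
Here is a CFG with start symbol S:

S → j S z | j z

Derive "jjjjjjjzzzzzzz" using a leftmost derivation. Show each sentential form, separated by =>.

S=>jSz=>jjSzz=>jjjSzzz=>jjjjSzzzz=>jjjjjSzzzzz=>jjjjjjSzzzzzz=>jjjjjjjzzzzzzz

S => jSz   [S → j S z]
jSz => jjSzz   [S → j S z]
jjSzz => jjjSzzz   [S → j S z]
jjjSzzz => jjjjSzzzz   [S → j S z]
jjjjSzzzz => jjjjjSzzzzz   [S → j S z]
jjjjjSzzzzz => jjjjjjSzzzzzz   [S → j S z]
jjjjjjSzzzzzz => jjjjjjjzzzzzzz   [S → j z]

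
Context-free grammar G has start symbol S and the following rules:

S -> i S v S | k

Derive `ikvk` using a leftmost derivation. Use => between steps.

S => iSvS => ikvS => ikvk

S => iSvS   [S -> i S v S]
iSvS => ikvS   [S -> k]
ikvS => ikvk   [S -> k]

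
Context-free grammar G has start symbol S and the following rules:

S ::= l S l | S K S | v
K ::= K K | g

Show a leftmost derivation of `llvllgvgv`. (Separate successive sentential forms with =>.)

S => SKS => SKSKS => lSlKSKS => llSllKSKS => llvllKSKS => llvllgSKS => llvllgvKS => llvllgvgS => llvllgvgv

S => SKS   [S ::= S K S]
SKS => SKSKS   [S ::= S K S]
SKSKS => lSlKSKS   [S ::= l S l]
lSlKSKS => llSllKSKS   [S ::= l S l]
llSllKSKS => llvllKSKS   [S ::= v]
llvllKSKS => llvllgSKS   [K ::= g]
llvllgSKS => llvllgvKS   [S ::= v]
llvllgvKS => llvllgvgS   [K ::= g]
llvllgvgS => llvllgvgv   [S ::= v]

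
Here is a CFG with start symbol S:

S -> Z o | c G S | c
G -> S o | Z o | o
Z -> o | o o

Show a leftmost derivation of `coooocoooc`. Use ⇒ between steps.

S⇒cGS⇒cSoS⇒cZooS⇒cooooS⇒coooocGS⇒coooocZoS⇒coooocoooS⇒coooocoooc

S ⇒ cGS   [S -> c G S]
cGS ⇒ cSoS   [G -> S o]
cSoS ⇒ cZooS   [S -> Z o]
cZooS ⇒ cooooS   [Z -> o o]
cooooS ⇒ coooocGS   [S -> c G S]
coooocGS ⇒ coooocZoS   [G -> Z o]
coooocZoS ⇒ coooocoooS   [Z -> o o]
coooocoooS ⇒ coooocoooc   [S -> c]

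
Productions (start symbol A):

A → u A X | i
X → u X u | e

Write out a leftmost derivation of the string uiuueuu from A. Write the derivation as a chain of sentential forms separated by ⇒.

A ⇒ uAX   [A → u A X]
uAX ⇒ uiX   [A → i]
uiX ⇒ uiuXu   [X → u X u]
uiuXu ⇒ uiuuXuu   [X → u X u]
uiuuXuu ⇒ uiuueuu   [X → e]

A ⇒ uAX ⇒ uiX ⇒ uiuXu ⇒ uiuuXuu ⇒ uiuueuu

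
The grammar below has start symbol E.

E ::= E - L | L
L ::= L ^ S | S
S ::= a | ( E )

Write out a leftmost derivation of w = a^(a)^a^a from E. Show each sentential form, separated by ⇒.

E⇒L⇒L^S⇒L^S^S⇒L^S^S^S⇒S^S^S^S⇒a^S^S^S⇒a^(E)^S^S⇒a^(L)^S^S⇒a^(S)^S^S⇒a^(a)^S^S⇒a^(a)^a^S⇒a^(a)^a^a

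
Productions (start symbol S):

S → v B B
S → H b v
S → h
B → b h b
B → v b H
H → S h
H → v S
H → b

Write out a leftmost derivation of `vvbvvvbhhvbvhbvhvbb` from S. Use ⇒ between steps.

S ⇒ vBB   [S → v B B]
vBB ⇒ vvbHB   [B → v b H]
vvbHB ⇒ vvbvSB   [H → v S]
vvbvSB ⇒ vvbvvBBB   [S → v B B]
vvbvvBBB ⇒ vvbvvvbHBB   [B → v b H]
vvbvvvbHBB ⇒ vvbvvvbShBB   [H → S h]
vvbvvvbShBB ⇒ vvbvvvbhhBB   [S → h]
vvbvvvbhhBB ⇒ vvbvvvbhhvbHB   [B → v b H]
vvbvvvbhhvbHB ⇒ vvbvvvbhhvbShB   [H → S h]
vvbvvvbhhvbShB ⇒ vvbvvvbhhvbHbvhB   [S → H b v]
vvbvvvbhhvbHbvhB ⇒ vvbvvvbhhvbvSbvhB   [H → v S]
vvbvvvbhhvbvSbvhB ⇒ vvbvvvbhhvbvhbvhB   [S → h]
vvbvvvbhhvbvhbvhB ⇒ vvbvvvbhhvbvhbvhvbH   [B → v b H]
vvbvvvbhhvbvhbvhvbH ⇒ vvbvvvbhhvbvhbvhvbb   [H → b]

S ⇒ vBB ⇒ vvbHB ⇒ vvbvSB ⇒ vvbvvBBB ⇒ vvbvvvbHBB ⇒ vvbvvvbShBB ⇒ vvbvvvbhhBB ⇒ vvbvvvbhhvbHB ⇒ vvbvvvbhhvbShB ⇒ vvbvvvbhhvbHbvhB ⇒ vvbvvvbhhvbvSbvhB ⇒ vvbvvvbhhvbvhbvhB ⇒ vvbvvvbhhvbvhbvhvbH ⇒ vvbvvvbhhvbvhbvhvbb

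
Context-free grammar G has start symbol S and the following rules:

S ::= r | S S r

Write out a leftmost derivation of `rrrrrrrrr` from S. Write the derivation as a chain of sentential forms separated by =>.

S => SSr   [S ::= S S r]
SSr => SSrSr   [S ::= S S r]
SSrSr => SSrSrSr   [S ::= S S r]
SSrSrSr => SSrSrSrSr   [S ::= S S r]
SSrSrSrSr => rSrSrSrSr   [S ::= r]
rSrSrSrSr => rrrSrSrSr   [S ::= r]
rrrSrSrSr => rrrrrSrSr   [S ::= r]
rrrrrSrSr => rrrrrrrSr   [S ::= r]
rrrrrrrSr => rrrrrrrrr   [S ::= r]

S => SSr => SSrSr => SSrSrSr => SSrSrSrSr => rSrSrSrSr => rrrSrSrSr => rrrrrSrSr => rrrrrrrSr => rrrrrrrrr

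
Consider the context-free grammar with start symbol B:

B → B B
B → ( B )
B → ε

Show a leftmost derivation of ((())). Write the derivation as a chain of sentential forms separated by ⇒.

B ⇒ (B) ⇒ ((B)) ⇒ ((BB)) ⇒ (((B)B)) ⇒ ((()B)) ⇒ ((()))

B ⇒ (B)   [B → ( B )]
(B) ⇒ ((B))   [B → ( B )]
((B)) ⇒ ((BB))   [B → B B]
((BB)) ⇒ (((B)B))   [B → ( B )]
(((B)B)) ⇒ ((()B))   [B → ε]
((()B)) ⇒ ((()))   [B → ε]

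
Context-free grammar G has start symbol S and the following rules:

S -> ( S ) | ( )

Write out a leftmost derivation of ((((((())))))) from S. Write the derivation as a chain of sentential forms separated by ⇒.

S⇒(S)⇒((S))⇒(((S)))⇒((((S))))⇒(((((S)))))⇒((((((S))))))⇒((((((()))))))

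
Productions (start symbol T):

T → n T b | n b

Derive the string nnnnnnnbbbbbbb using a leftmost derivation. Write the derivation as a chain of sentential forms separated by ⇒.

T ⇒ nTb ⇒ nnTbb ⇒ nnnTbbb ⇒ nnnnTbbbb ⇒ nnnnnTbbbbb ⇒ nnnnnnTbbbbbb ⇒ nnnnnnnbbbbbbb

T ⇒ nTb   [T → n T b]
nTb ⇒ nnTbb   [T → n T b]
nnTbb ⇒ nnnTbbb   [T → n T b]
nnnTbbb ⇒ nnnnTbbbb   [T → n T b]
nnnnTbbbb ⇒ nnnnnTbbbbb   [T → n T b]
nnnnnTbbbbb ⇒ nnnnnnTbbbbbb   [T → n T b]
nnnnnnTbbbbbb ⇒ nnnnnnnbbbbbbb   [T → n b]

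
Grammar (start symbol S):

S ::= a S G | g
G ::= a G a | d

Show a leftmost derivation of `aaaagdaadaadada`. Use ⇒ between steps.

S⇒aSG⇒aaSGG⇒aaaSGGG⇒aaaaSGGGG⇒aaaagGGGG⇒aaaagdGGG⇒aaaagdaGaGG⇒aaaagdaaGaaGG⇒aaaagdaadaaGG⇒aaaagdaadaadG⇒aaaagdaadaadaGa⇒aaaagdaadaadada

S ⇒ aSG   [S ::= a S G]
aSG ⇒ aaSGG   [S ::= a S G]
aaSGG ⇒ aaaSGGG   [S ::= a S G]
aaaSGGG ⇒ aaaaSGGGG   [S ::= a S G]
aaaaSGGGG ⇒ aaaagGGGG   [S ::= g]
aaaagGGGG ⇒ aaaagdGGG   [G ::= d]
aaaagdGGG ⇒ aaaagdaGaGG   [G ::= a G a]
aaaagdaGaGG ⇒ aaaagdaaGaaGG   [G ::= a G a]
aaaagdaaGaaGG ⇒ aaaagdaadaaGG   [G ::= d]
aaaagdaadaaGG ⇒ aaaagdaadaadG   [G ::= d]
aaaagdaadaadG ⇒ aaaagdaadaadaGa   [G ::= a G a]
aaaagdaadaadaGa ⇒ aaaagdaadaadada   [G ::= d]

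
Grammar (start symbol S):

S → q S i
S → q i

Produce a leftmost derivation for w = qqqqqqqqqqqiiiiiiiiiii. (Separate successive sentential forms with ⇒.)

S ⇒ qSi   [S → q S i]
qSi ⇒ qqSii   [S → q S i]
qqSii ⇒ qqqSiii   [S → q S i]
qqqSiii ⇒ qqqqSiiii   [S → q S i]
qqqqSiiii ⇒ qqqqqSiiiii   [S → q S i]
qqqqqSiiiii ⇒ qqqqqqSiiiiii   [S → q S i]
qqqqqqSiiiiii ⇒ qqqqqqqSiiiiiii   [S → q S i]
qqqqqqqSiiiiiii ⇒ qqqqqqqqSiiiiiiii   [S → q S i]
qqqqqqqqSiiiiiiii ⇒ qqqqqqqqqSiiiiiiiii   [S → q S i]
qqqqqqqqqSiiiiiiiii ⇒ qqqqqqqqqqSiiiiiiiiii   [S → q S i]
qqqqqqqqqqSiiiiiiiiii ⇒ qqqqqqqqqqqiiiiiiiiiii   [S → q i]

S ⇒ qSi ⇒ qqSii ⇒ qqqSiii ⇒ qqqqSiiii ⇒ qqqqqSiiiii ⇒ qqqqqqSiiiiii ⇒ qqqqqqqSiiiiiii ⇒ qqqqqqqqSiiiiiiii ⇒ qqqqqqqqqSiiiiiiiii ⇒ qqqqqqqqqqSiiiiiiiiii ⇒ qqqqqqqqqqqiiiiiiiiiii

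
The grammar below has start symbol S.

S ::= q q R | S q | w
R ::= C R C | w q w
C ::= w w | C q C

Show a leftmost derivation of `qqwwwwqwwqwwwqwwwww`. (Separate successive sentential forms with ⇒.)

S⇒qqR⇒qqCRC⇒qqwwRC⇒qqwwCRCC⇒qqwwCqCRCC⇒qqwwCqCqCRCC⇒qqwwwwqCqCRCC⇒qqwwwwqwwqCRCC⇒qqwwwwqwwqwwRCC⇒qqwwwwqwwqwwwqwCC⇒qqwwwwqwwqwwwqwwwC⇒qqwwwwqwwqwwwqwwwww

S ⇒ qqR   [S ::= q q R]
qqR ⇒ qqCRC   [R ::= C R C]
qqCRC ⇒ qqwwRC   [C ::= w w]
qqwwRC ⇒ qqwwCRCC   [R ::= C R C]
qqwwCRCC ⇒ qqwwCqCRCC   [C ::= C q C]
qqwwCqCRCC ⇒ qqwwCqCqCRCC   [C ::= C q C]
qqwwCqCqCRCC ⇒ qqwwwwqCqCRCC   [C ::= w w]
qqwwwwqCqCRCC ⇒ qqwwwwqwwqCRCC   [C ::= w w]
qqwwwwqwwqCRCC ⇒ qqwwwwqwwqwwRCC   [C ::= w w]
qqwwwwqwwqwwRCC ⇒ qqwwwwqwwqwwwqwCC   [R ::= w q w]
qqwwwwqwwqwwwqwCC ⇒ qqwwwwqwwqwwwqwwwC   [C ::= w w]
qqwwwwqwwqwwwqwwwC ⇒ qqwwwwqwwqwwwqwwwww   [C ::= w w]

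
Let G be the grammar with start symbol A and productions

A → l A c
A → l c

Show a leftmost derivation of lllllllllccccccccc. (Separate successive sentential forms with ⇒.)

A⇒lAc⇒llAcc⇒lllAccc⇒llllAcccc⇒lllllAccccc⇒llllllAcccccc⇒lllllllAccccccc⇒llllllllAcccccccc⇒lllllllllccccccccc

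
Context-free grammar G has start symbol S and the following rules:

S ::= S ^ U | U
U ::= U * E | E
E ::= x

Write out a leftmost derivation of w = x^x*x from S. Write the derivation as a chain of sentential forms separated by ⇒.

S ⇒ S^U   [S ::= S ^ U]
S^U ⇒ U^U   [S ::= U]
U^U ⇒ E^U   [U ::= E]
E^U ⇒ x^U   [E ::= x]
x^U ⇒ x^U*E   [U ::= U * E]
x^U*E ⇒ x^E*E   [U ::= E]
x^E*E ⇒ x^x*E   [E ::= x]
x^x*E ⇒ x^x*x   [E ::= x]

S⇒S^U⇒U^U⇒E^U⇒x^U⇒x^U*E⇒x^E*E⇒x^x*E⇒x^x*x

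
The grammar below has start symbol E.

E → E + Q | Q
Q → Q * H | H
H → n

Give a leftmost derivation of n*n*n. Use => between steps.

E => Q => Q*H => Q*H*H => H*H*H => n*H*H => n*n*H => n*n*n

E => Q   [E → Q]
Q => Q*H   [Q → Q * H]
Q*H => Q*H*H   [Q → Q * H]
Q*H*H => H*H*H   [Q → H]
H*H*H => n*H*H   [H → n]
n*H*H => n*n*H   [H → n]
n*n*H => n*n*n   [H → n]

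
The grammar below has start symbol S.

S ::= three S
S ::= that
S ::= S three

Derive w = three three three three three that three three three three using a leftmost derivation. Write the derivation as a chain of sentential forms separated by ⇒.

S ⇒ three S   [S ::= three S]
three S ⇒ three S three   [S ::= S three]
three S three ⇒ three S three three   [S ::= S three]
three S three three ⇒ three S three three three   [S ::= S three]
three S three three three ⇒ three three S three three three   [S ::= three S]
three three S three three three ⇒ three three S three three three three   [S ::= S three]
three three S three three three three ⇒ three three three S three three three three   [S ::= three S]
three three three S three three three three ⇒ three three three three S three three three three   [S ::= three S]
three three three three S three three three three ⇒ three three three three three S three three three three   [S ::= three S]
three three three three three S three three three three ⇒ three three three three three that three three three three   [S ::= that]

S ⇒ three S ⇒ three S three ⇒ three S three three ⇒ three S three three three ⇒ three three S three three three ⇒ three three S three three three three ⇒ three three three S three three three three ⇒ three three three three S three three three three ⇒ three three three three three S three three three three ⇒ three three three three three that three three three three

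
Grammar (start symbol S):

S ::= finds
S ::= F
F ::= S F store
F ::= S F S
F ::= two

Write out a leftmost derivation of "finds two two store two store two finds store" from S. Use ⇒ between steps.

S ⇒ F ⇒ S F store ⇒ finds F store ⇒ finds S F S store ⇒ finds F F S store ⇒ finds S F store F S store ⇒ finds F F store F S store ⇒ finds S F store F store F S store ⇒ finds F F store F store F S store ⇒ finds two F store F store F S store ⇒ finds two two store F store F S store ⇒ finds two two store two store F S store ⇒ finds two two store two store two S store ⇒ finds two two store two store two finds store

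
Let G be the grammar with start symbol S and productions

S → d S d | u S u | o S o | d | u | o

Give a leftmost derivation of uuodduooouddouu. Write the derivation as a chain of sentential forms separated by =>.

S => uSu => uuSuu => uuoSouu => uuodSdouu => uuoddSddouu => uuodduSuddouu => uuodduoSouddouu => uuodduooouddouu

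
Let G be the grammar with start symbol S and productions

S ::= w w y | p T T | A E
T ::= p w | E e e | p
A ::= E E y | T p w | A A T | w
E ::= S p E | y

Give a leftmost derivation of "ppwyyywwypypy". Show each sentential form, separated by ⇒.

S ⇒ AE   [S ::= A E]
AE ⇒ TpwE   [A ::= T p w]
TpwE ⇒ ppwE   [T ::= p]
ppwE ⇒ ppwSpE   [E ::= S p E]
ppwSpE ⇒ ppwAEpE   [S ::= A E]
ppwAEpE ⇒ ppwEEyEpE   [A ::= E E y]
ppwEEyEpE ⇒ ppwyEyEpE   [E ::= y]
ppwyEyEpE ⇒ ppwyyyEpE   [E ::= y]
ppwyyyEpE ⇒ ppwyyySpEpE   [E ::= S p E]
ppwyyySpEpE ⇒ ppwyyywwypEpE   [S ::= w w y]
ppwyyywwypEpE ⇒ ppwyyywwypypE   [E ::= y]
ppwyyywwypypE ⇒ ppwyyywwypypy   [E ::= y]

S ⇒ AE ⇒ TpwE ⇒ ppwE ⇒ ppwSpE ⇒ ppwAEpE ⇒ ppwEEyEpE ⇒ ppwyEyEpE ⇒ ppwyyyEpE ⇒ ppwyyySpEpE ⇒ ppwyyywwypEpE ⇒ ppwyyywwypypE ⇒ ppwyyywwypypy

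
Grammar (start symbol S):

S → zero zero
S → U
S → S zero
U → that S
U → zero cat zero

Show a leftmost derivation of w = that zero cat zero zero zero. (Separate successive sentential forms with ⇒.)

S ⇒ S zero ⇒ U zero ⇒ that S zero ⇒ that S zero zero ⇒ that U zero zero ⇒ that zero cat zero zero zero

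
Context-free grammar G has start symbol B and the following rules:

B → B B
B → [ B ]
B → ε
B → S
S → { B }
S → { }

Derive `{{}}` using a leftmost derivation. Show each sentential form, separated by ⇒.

B ⇒ BB   [B → B B]
BB ⇒ SB   [B → S]
SB ⇒ {B}B   [S → { B }]
{B}B ⇒ {S}B   [B → S]
{S}B ⇒ {{}}B   [S → { }]
{{}}B ⇒ {{}}   [B → ε]

B ⇒ BB ⇒ SB ⇒ {B}B ⇒ {S}B ⇒ {{}}B ⇒ {{}}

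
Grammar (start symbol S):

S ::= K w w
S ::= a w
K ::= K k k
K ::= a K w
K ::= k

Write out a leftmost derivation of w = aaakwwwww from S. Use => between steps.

S => Kww   [S ::= K w w]
Kww => aKwww   [K ::= a K w]
aKwww => aaKwwww   [K ::= a K w]
aaKwwww => aaaKwwwww   [K ::= a K w]
aaaKwwwww => aaakwwwww   [K ::= k]

S => Kww => aKwww => aaKwwww => aaaKwwwww => aaakwwwww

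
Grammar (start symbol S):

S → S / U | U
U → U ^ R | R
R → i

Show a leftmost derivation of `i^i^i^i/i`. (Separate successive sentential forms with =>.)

S => S/U => U/U => U^R/U => U^R^R/U => U^R^R^R/U => R^R^R^R/U => i^R^R^R/U => i^i^R^R/U => i^i^i^R/U => i^i^i^i/U => i^i^i^i/R => i^i^i^i/i

S => S/U   [S → S / U]
S/U => U/U   [S → U]
U/U => U^R/U   [U → U ^ R]
U^R/U => U^R^R/U   [U → U ^ R]
U^R^R/U => U^R^R^R/U   [U → U ^ R]
U^R^R^R/U => R^R^R^R/U   [U → R]
R^R^R^R/U => i^R^R^R/U   [R → i]
i^R^R^R/U => i^i^R^R/U   [R → i]
i^i^R^R/U => i^i^i^R/U   [R → i]
i^i^i^R/U => i^i^i^i/U   [R → i]
i^i^i^i/U => i^i^i^i/R   [U → R]
i^i^i^i/R => i^i^i^i/i   [R → i]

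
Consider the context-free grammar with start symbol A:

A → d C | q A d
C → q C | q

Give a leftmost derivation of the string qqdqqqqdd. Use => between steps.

A => qAd   [A → q A d]
qAd => qqAdd   [A → q A d]
qqAdd => qqdCdd   [A → d C]
qqdCdd => qqdqCdd   [C → q C]
qqdqCdd => qqdqqCdd   [C → q C]
qqdqqCdd => qqdqqqCdd   [C → q C]
qqdqqqCdd => qqdqqqqdd   [C → q]

A=>qAd=>qqAdd=>qqdCdd=>qqdqCdd=>qqdqqCdd=>qqdqqqCdd=>qqdqqqqdd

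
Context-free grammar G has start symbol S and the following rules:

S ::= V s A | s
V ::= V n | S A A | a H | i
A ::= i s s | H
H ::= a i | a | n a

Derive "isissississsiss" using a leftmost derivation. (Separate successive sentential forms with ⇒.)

S ⇒ VsA   [S ::= V s A]
VsA ⇒ SAAsA   [V ::= S A A]
SAAsA ⇒ VsAAAsA   [S ::= V s A]
VsAAAsA ⇒ isAAAsA   [V ::= i]
isAAAsA ⇒ isissAAsA   [A ::= i s s]
isissAAsA ⇒ isississAsA   [A ::= i s s]
isississAsA ⇒ isissississsA   [A ::= i s s]
isissississsA ⇒ isissississsiss   [A ::= i s s]

S ⇒ VsA ⇒ SAAsA ⇒ VsAAAsA ⇒ isAAAsA ⇒ isissAAsA ⇒ isississAsA ⇒ isissississsA ⇒ isissississsiss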